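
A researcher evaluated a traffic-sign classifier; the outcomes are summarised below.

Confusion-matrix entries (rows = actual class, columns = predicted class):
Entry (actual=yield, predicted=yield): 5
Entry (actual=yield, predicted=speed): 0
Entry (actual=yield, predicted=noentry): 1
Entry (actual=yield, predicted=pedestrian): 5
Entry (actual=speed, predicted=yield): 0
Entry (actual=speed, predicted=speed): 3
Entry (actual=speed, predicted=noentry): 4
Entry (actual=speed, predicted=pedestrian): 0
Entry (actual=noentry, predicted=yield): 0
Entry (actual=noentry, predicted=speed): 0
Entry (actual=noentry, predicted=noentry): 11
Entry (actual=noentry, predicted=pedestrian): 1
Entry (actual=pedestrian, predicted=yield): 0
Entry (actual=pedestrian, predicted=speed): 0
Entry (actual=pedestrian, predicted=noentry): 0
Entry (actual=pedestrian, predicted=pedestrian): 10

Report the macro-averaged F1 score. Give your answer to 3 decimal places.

0.695

Per-class F1 score (2·TP/(2·TP+FP+FN)):
  yield: TP=5, FP=0+0+0=0, FN=0+1+5=6 → 10/16 = 0.6250
  speed: TP=3, FP=0+0+0=0, FN=0+4+0=4 → 6/10 = 0.6000
  noentry: TP=11, FP=1+4+0=5, FN=0+0+1=1 → 22/28 = 0.7857
  pedestrian: TP=10, FP=5+0+1=6, FN=0+0+0=0 → 20/26 = 0.7692
Macro-F1 score = mean = (0.6250 + 0.6000 + 0.7857 + 0.7692) / 4 = 0.695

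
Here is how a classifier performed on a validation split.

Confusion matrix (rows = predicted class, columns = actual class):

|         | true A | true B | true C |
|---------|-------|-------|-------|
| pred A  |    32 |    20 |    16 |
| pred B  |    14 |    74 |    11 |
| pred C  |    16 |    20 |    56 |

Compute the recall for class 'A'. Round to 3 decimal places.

0.516

One-vs-rest for 'A': TP = diagonal; FP = other classes predicted 'A'; FN = 'A' predicted as other.
recall = TP/(TP+FN).
A: TP=32, FN=14+16=30 → 32/62 = 0.5161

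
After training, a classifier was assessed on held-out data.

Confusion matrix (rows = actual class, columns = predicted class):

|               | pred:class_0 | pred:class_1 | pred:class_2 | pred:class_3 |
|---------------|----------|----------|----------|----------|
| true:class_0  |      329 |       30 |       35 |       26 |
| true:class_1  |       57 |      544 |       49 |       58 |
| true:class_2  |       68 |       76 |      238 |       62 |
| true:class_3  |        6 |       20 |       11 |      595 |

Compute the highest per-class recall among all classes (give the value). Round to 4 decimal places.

Per-class recall (TP/(TP+FN)):
  class_0: TP=329, FN=30+35+26=91 → 329/420 = 0.78333
  class_1: TP=544, FN=57+49+58=164 → 544/708 = 0.76836
  class_2: TP=238, FN=68+76+62=206 → 238/444 = 0.53604
  class_3: TP=595, FN=6+20+11=37 → 595/632 = 0.94146
Highest is class 'class_3' with recall = 0.9415.

0.9415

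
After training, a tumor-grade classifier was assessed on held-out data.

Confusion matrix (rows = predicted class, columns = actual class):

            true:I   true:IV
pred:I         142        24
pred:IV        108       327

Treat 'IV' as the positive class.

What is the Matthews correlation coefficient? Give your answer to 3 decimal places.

0.551

MCC = (TP·TN − FP·FN) / √((TP+FP)(TP+FN)(TN+FP)(TN+FN))
Numerator = 327·142 − 108·24 = 43842
Denominator = √(435·351·250·166) = √6336427500 = 79601.6803
MCC = 43842 / 79601.6803 = 0.551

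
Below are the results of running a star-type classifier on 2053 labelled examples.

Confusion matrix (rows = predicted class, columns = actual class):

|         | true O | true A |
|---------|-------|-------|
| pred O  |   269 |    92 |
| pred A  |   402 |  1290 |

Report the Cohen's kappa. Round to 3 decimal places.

Observed agreement pₒ = trace/N = 1559/2053 = 0.7594
Expected agreement pₑ = Σ (rowᵢ·colᵢ)/N² = (671·361 + 1382·1692)/2053² = 0.6123
κ = (pₒ − pₑ)/(1 − pₑ) = (0.7594 − 0.6123)/(1 − 0.6123) = 0.379

0.379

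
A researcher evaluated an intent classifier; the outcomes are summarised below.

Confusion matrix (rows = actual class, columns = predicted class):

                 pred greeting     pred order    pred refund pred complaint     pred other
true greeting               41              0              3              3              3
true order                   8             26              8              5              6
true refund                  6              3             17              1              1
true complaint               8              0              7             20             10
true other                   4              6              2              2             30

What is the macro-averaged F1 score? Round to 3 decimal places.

Per-class F1 score (2·TP/(2·TP+FP+FN)):
  greeting: TP=41, FP=8+6+8+4=26, FN=0+3+3+3=9 → 82/117 = 0.7009
  order: TP=26, FP=0+3+0+6=9, FN=8+8+5+6=27 → 52/88 = 0.5909
  refund: TP=17, FP=3+8+7+2=20, FN=6+3+1+1=11 → 34/65 = 0.5231
  complaint: TP=20, FP=3+5+1+2=11, FN=8+0+7+10=25 → 40/76 = 0.5263
  other: TP=30, FP=3+6+1+10=20, FN=4+6+2+2=14 → 60/94 = 0.6383
Macro-F1 score = mean = (0.7009 + 0.5909 + 0.5231 + 0.5263 + 0.6383) / 5 = 0.596

0.596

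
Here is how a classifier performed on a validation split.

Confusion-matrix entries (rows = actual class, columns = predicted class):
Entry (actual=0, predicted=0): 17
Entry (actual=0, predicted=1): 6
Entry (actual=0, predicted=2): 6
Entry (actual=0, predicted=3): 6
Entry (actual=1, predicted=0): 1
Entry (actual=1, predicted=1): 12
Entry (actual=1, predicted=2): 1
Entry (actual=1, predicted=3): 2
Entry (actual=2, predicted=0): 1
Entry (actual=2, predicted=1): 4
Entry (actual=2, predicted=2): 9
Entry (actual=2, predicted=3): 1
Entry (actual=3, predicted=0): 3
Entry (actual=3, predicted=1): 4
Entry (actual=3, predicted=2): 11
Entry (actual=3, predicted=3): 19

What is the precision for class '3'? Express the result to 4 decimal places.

0.6786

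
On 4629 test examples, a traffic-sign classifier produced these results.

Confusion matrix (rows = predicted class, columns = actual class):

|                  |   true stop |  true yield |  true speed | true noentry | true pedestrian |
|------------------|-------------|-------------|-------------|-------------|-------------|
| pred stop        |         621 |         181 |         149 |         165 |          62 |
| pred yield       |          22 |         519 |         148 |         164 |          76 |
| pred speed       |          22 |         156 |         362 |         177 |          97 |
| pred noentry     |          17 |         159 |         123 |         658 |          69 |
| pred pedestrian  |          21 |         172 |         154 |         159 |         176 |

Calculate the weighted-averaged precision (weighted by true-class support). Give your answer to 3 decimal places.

0.523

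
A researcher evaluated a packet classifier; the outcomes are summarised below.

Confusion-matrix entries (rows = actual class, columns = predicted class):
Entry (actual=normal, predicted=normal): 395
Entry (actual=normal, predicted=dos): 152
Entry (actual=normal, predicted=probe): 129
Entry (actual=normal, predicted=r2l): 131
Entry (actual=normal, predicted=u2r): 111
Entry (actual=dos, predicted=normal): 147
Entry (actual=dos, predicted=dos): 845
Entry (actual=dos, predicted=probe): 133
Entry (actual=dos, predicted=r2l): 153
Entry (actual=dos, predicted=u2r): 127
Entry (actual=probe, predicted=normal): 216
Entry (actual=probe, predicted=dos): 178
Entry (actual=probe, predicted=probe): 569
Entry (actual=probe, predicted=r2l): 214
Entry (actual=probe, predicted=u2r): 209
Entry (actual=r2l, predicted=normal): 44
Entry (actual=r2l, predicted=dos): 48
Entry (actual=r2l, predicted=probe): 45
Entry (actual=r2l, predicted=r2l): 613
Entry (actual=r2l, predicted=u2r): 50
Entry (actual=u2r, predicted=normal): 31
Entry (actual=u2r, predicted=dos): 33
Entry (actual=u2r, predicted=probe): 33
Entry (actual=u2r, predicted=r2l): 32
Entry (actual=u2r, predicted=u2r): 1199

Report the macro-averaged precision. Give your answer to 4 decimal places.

Per-class precision (TP/(TP+FP)):
  normal: TP=395, FP=147+216+44+31=438 → 395/833 = 0.47419
  dos: TP=845, FP=152+178+48+33=411 → 845/1256 = 0.67277
  probe: TP=569, FP=129+133+45+33=340 → 569/909 = 0.62596
  r2l: TP=613, FP=131+153+214+32=530 → 613/1143 = 0.53631
  u2r: TP=1199, FP=111+127+209+50=497 → 1199/1696 = 0.70696
Macro-precision = mean = (0.47419 + 0.67277 + 0.62596 + 0.53631 + 0.70696) / 5 = 0.6032

0.6032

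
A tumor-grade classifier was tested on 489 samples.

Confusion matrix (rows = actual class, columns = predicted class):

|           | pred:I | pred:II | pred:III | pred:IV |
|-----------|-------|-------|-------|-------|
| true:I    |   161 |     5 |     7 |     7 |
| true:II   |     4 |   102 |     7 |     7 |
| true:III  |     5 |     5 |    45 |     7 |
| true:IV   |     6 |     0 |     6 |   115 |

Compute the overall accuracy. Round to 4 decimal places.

Accuracy = trace / total = (161+102+45+115=423) / 489 = 423/489 = 0.8650

0.8650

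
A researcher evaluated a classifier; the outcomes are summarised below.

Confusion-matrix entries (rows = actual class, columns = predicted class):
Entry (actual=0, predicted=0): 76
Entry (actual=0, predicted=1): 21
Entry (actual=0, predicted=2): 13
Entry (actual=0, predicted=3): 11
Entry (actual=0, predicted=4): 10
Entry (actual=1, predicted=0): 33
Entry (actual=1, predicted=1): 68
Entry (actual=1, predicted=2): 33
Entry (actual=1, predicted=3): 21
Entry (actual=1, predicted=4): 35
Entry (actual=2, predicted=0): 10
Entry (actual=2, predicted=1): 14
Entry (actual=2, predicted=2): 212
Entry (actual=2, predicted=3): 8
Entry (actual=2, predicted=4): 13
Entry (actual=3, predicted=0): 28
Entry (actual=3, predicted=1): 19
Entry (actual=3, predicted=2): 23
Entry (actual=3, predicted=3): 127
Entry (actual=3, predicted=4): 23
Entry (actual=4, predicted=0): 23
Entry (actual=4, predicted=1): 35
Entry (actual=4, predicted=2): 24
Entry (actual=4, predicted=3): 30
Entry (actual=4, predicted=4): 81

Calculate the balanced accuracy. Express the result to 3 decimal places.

Balanced accuracy = mean of per-class recall.
  0: recall = 76/131 = 0.5802
  1: recall = 68/190 = 0.3579
  2: recall = 212/257 = 0.8249
  3: recall = 127/220 = 0.5773
  4: recall = 81/193 = 0.4197
Mean = (0.5802 + 0.3579 + 0.8249 + 0.5773 + 0.4197) / 5 = 0.552

0.552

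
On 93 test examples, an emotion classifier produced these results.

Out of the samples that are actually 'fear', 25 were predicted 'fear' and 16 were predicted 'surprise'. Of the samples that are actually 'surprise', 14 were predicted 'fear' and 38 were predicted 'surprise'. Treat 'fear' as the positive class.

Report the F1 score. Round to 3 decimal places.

0.625

Precision = TP/(TP+FP) = 25/39 = 0.6410
Recall = TP/(TP+FN) = 25/41 = 0.6098
F1 = 2·TP/(2·TP+FP+FN) = 50/80 = 0.625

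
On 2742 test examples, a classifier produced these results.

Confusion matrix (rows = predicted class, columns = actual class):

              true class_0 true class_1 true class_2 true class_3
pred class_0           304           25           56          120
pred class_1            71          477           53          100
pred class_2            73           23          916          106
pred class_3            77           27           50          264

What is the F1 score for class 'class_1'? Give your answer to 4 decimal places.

0.7614

Take TP from the diagonal, FP from the rest of the 'class_1' prediction marginal, FN from the rest of the 'class_1' actual marginal.
F1 score = 2·TP/(2·TP+FP+FN).
class_1: TP=477, FP=71+53+100=224, FN=25+23+27=75 → 954/1253 = 0.76137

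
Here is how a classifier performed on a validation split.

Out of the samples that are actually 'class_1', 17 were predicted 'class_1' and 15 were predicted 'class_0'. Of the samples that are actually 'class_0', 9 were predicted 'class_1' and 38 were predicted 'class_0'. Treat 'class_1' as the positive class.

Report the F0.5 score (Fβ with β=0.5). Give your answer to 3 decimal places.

Fβ = (1+β²)·TP / ((1+β²)·TP + β²·FN + FP), with β²=1/4
= 1.25·17 / (1.25·17 + 0.25·15 + 9) = 0.625

0.625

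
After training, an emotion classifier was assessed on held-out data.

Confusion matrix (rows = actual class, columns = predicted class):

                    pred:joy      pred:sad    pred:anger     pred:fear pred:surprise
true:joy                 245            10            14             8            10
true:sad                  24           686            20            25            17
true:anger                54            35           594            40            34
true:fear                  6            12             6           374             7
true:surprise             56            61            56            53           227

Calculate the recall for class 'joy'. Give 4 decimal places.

0.8537

recall = TP/(TP+FN).
joy: TP=245, FN=10+14+8+10=42 → 245/287 = 0.85366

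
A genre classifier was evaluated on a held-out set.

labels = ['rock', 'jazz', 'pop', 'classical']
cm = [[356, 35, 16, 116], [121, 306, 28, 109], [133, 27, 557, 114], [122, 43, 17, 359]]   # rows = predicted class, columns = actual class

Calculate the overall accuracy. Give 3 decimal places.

0.642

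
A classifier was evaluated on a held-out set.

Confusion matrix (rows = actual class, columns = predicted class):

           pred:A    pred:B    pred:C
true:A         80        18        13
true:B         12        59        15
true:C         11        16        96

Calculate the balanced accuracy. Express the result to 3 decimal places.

0.729

Balanced accuracy = mean of per-class recall.
  A: recall = 80/111 = 0.7207
  B: recall = 59/86 = 0.6860
  C: recall = 96/123 = 0.7805
Mean = (0.7207 + 0.6860 + 0.7805) / 3 = 0.729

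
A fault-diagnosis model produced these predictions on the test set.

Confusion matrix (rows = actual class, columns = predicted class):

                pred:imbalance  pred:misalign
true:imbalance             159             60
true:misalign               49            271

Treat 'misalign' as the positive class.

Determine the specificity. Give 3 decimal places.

0.726

Specificity = TN/(TN+FP) = 159/(159+60) = 0.726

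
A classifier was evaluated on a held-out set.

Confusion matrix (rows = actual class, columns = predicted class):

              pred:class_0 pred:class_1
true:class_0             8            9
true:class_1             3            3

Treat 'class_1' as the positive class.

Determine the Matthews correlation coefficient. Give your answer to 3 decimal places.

MCC = (TP·TN − FP·FN) / √((TP+FP)(TP+FN)(TN+FP)(TN+FN))
Numerator = 3·8 − 9·3 = -3
Denominator = √(12·6·17·11) = √13464 = 116.0345
MCC = -3 / 116.0345 = -0.026

-0.026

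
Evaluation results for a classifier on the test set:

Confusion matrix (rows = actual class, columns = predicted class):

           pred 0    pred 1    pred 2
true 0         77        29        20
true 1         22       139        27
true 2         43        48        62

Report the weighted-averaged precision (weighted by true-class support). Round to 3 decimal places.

0.592

Per-class precision (TP/(TP+FP)):
  0: TP=77, FP=22+43=65 → 77/142 = 0.5423
  1: TP=139, FP=29+48=77 → 139/216 = 0.6435
  2: TP=62, FP=20+27=47 → 62/109 = 0.5688
Weighted-precision = Σ (supportᵢ/N)·precisionᵢ with N=467: (126/467)·0.5423 + (188/467)·0.6435 + (153/467)·0.5688 = 0.592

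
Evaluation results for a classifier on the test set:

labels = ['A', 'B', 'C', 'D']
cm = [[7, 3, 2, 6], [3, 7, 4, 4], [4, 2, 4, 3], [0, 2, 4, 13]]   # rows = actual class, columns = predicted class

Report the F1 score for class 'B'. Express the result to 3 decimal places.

0.438

Treat 'B' as positive and all other classes as negative.
F1 score = 2·TP/(2·TP+FP+FN).
B: TP=7, FP=3+2+2=7, FN=3+4+4=11 → 14/32 = 0.4375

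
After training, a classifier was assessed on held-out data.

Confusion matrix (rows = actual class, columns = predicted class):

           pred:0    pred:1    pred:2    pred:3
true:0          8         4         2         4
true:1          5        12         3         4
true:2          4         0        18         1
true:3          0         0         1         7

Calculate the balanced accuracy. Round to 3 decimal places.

0.651

Balanced accuracy = mean of per-class recall.
  0: recall = 8/18 = 0.4444
  1: recall = 12/24 = 0.5000
  2: recall = 18/23 = 0.7826
  3: recall = 7/8 = 0.8750
Mean = (0.4444 + 0.5000 + 0.7826 + 0.8750) / 4 = 0.651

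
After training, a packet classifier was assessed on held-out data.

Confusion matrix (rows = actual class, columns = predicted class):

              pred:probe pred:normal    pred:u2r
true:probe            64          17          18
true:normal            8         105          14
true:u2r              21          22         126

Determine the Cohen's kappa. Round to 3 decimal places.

Observed agreement pₒ = trace/N = 295/395 = 0.7468
Expected agreement pₑ = Σ (rowᵢ·colᵢ)/N² = (99·93 + 127·144 + 169·158)/395² = 0.3474
κ = (pₒ − pₑ)/(1 − pₑ) = (0.7468 − 0.3474)/(1 − 0.3474) = 0.612

0.612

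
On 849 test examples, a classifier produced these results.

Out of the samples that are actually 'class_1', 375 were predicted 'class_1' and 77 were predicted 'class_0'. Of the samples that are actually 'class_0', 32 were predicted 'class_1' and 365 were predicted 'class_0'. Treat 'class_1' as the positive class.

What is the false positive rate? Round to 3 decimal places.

0.081

FPR = FP/(FP+TN) = 32/(32+365) = 0.081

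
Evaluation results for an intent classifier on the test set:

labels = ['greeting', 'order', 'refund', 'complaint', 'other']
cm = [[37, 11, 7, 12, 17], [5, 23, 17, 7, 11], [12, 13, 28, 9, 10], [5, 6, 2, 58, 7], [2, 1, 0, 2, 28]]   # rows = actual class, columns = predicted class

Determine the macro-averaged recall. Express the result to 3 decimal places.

0.557

Per-class recall (TP/(TP+FN)):
  greeting: TP=37, FN=11+7+12+17=47 → 37/84 = 0.4405
  order: TP=23, FN=5+17+7+11=40 → 23/63 = 0.3651
  refund: TP=28, FN=12+13+9+10=44 → 28/72 = 0.3889
  complaint: TP=58, FN=5+6+2+7=20 → 58/78 = 0.7436
  other: TP=28, FN=2+1+0+2=5 → 28/33 = 0.8485
Macro-recall = mean = (0.4405 + 0.3651 + 0.3889 + 0.7436 + 0.8485) / 5 = 0.557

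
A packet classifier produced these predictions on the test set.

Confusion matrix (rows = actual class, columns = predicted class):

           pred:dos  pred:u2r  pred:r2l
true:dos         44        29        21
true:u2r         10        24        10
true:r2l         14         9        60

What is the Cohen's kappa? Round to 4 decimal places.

Observed agreement pₒ = trace/N = 128/221 = 0.57919
Expected agreement pₑ = Σ (rowᵢ·colᵢ)/N² = (94·68 + 44·62 + 83·91)/221² = 0.34137
κ = (pₒ − pₑ)/(1 − pₑ) = (0.57919 − 0.34137)/(1 − 0.34137) = 0.3611

0.3611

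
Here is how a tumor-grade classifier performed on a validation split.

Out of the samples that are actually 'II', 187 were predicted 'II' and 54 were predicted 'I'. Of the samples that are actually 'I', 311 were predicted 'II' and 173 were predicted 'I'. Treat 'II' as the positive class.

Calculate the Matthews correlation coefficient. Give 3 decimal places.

0.135

MCC = (TP·TN − FP·FN) / √((TP+FP)(TP+FN)(TN+FP)(TN+FN))
Numerator = 187·173 − 311·54 = 15557
Denominator = √(498·241·484·227) = √13186137624 = 114830.9088
MCC = 15557 / 114830.9088 = 0.135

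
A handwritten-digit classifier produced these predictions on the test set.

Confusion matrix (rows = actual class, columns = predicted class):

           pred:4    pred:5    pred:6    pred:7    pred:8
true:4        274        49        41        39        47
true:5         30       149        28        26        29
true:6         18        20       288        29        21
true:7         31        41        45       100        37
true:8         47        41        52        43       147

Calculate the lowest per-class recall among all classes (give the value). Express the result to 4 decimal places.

0.3937

Per-class recall (TP/(TP+FN)):
  4: TP=274, FN=49+41+39+47=176 → 274/450 = 0.60889
  5: TP=149, FN=30+28+26+29=113 → 149/262 = 0.56870
  6: TP=288, FN=18+20+29+21=88 → 288/376 = 0.76596
  7: TP=100, FN=31+41+45+37=154 → 100/254 = 0.39370
  8: TP=147, FN=47+41+52+43=183 → 147/330 = 0.44545
Lowest is class '7' with recall = 0.3937.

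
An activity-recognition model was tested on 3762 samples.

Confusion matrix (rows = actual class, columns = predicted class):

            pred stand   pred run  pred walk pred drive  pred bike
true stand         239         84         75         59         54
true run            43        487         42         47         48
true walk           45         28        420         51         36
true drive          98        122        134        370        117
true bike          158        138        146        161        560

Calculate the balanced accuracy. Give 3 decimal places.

0.569

Balanced accuracy = mean of per-class recall.
  stand: recall = 239/511 = 0.4677
  run: recall = 487/667 = 0.7301
  walk: recall = 420/580 = 0.7241
  drive: recall = 370/841 = 0.4400
  bike: recall = 560/1163 = 0.4815
Mean = (0.4677 + 0.7301 + 0.7241 + 0.4400 + 0.4815) / 5 = 0.569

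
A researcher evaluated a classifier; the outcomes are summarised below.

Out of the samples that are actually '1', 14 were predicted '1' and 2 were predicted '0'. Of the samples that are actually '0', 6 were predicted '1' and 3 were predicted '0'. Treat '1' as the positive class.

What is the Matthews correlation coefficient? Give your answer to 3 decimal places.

MCC = (TP·TN − FP·FN) / √((TP+FP)(TP+FN)(TN+FP)(TN+FN))
Numerator = 14·3 − 6·2 = 30
Denominator = √(20·16·9·5) = √14400 = 120.0000
MCC = 30 / 120.0000 = 0.250

0.250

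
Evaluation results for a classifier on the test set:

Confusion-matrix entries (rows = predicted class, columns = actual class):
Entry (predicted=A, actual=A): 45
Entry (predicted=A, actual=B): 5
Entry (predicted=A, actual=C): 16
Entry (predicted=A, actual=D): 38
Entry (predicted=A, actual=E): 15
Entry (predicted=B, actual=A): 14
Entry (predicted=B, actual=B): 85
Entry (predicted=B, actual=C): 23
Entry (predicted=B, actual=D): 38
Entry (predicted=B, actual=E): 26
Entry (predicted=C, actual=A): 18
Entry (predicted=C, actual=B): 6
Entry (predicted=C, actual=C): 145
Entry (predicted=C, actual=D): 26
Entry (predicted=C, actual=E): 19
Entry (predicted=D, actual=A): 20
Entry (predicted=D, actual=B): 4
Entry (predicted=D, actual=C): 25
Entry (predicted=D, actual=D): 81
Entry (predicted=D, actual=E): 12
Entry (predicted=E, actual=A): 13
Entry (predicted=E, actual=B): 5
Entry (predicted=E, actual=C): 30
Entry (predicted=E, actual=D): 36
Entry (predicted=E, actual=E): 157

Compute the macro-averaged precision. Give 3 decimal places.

Per-class precision (TP/(TP+FP)):
  A: TP=45, FP=5+16+38+15=74 → 45/119 = 0.3782
  B: TP=85, FP=14+23+38+26=101 → 85/186 = 0.4570
  C: TP=145, FP=18+6+26+19=69 → 145/214 = 0.6776
  D: TP=81, FP=20+4+25+12=61 → 81/142 = 0.5704
  E: TP=157, FP=13+5+30+36=84 → 157/241 = 0.6515
Macro-precision = mean = (0.3782 + 0.4570 + 0.6776 + 0.5704 + 0.6515) / 5 = 0.547

0.547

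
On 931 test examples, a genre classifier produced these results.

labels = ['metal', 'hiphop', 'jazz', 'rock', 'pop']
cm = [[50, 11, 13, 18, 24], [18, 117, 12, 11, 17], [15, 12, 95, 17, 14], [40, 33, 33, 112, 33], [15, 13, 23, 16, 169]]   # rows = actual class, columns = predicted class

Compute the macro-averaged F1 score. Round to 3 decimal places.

0.566

Per-class F1 score (2·TP/(2·TP+FP+FN)):
  metal: TP=50, FP=18+15+40+15=88, FN=11+13+18+24=66 → 100/254 = 0.3937
  hiphop: TP=117, FP=11+12+33+13=69, FN=18+12+11+17=58 → 234/361 = 0.6482
  jazz: TP=95, FP=13+12+33+23=81, FN=15+12+17+14=58 → 190/329 = 0.5775
  rock: TP=112, FP=18+11+17+16=62, FN=40+33+33+33=139 → 224/425 = 0.5271
  pop: TP=169, FP=24+17+14+33=88, FN=15+13+23+16=67 → 338/493 = 0.6856
Macro-F1 score = mean = (0.3937 + 0.6482 + 0.5775 + 0.5271 + 0.6856) / 5 = 0.566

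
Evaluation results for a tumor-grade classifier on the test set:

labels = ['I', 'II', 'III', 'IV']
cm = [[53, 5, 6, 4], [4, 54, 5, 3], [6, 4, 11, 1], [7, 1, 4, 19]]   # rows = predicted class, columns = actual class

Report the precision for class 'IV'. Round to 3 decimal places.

Take TP from the diagonal, FP from the rest of the 'IV' prediction marginal, FN from the rest of the 'IV' actual marginal.
precision = TP/(TP+FP).
IV: TP=19, FP=7+1+4=12 → 19/31 = 0.6129

0.613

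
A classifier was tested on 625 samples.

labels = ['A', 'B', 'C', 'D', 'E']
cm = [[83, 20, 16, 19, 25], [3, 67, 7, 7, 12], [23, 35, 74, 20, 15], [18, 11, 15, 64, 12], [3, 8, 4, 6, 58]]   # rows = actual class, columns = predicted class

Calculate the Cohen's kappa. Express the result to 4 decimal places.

0.4428

Observed agreement pₒ = trace/N = 346/625 = 0.55360
Expected agreement pₑ = Σ (rowᵢ·colᵢ)/N² = (163·130 + 96·141 + 167·116 + 120·116 + 79·122)/625² = 0.19880
κ = (pₒ − pₑ)/(1 − pₑ) = (0.55360 − 0.19880)/(1 − 0.19880) = 0.4428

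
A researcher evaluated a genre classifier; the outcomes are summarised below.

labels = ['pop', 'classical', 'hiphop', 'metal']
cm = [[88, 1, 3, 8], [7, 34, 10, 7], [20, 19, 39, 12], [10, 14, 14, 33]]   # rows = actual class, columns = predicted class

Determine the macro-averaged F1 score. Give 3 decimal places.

0.581

Per-class F1 score (2·TP/(2·TP+FP+FN)):
  pop: TP=88, FP=7+20+10=37, FN=1+3+8=12 → 176/225 = 0.7822
  classical: TP=34, FP=1+19+14=34, FN=7+10+7=24 → 68/126 = 0.5397
  hiphop: TP=39, FP=3+10+14=27, FN=20+19+12=51 → 78/156 = 0.5000
  metal: TP=33, FP=8+7+12=27, FN=10+14+14=38 → 66/131 = 0.5038
Macro-F1 score = mean = (0.7822 + 0.5397 + 0.5000 + 0.5038) / 4 = 0.581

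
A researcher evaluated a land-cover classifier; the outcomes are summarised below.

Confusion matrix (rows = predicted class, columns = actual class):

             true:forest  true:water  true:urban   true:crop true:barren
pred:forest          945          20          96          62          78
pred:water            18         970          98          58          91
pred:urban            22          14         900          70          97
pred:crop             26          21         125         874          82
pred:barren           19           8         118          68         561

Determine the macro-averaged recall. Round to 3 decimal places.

0.784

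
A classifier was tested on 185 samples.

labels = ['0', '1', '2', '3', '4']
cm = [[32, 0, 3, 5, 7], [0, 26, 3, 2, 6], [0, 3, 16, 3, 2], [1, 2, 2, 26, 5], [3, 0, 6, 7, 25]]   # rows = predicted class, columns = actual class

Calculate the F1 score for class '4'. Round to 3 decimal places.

Take TP from the diagonal, FP from the rest of the '4' prediction marginal, FN from the rest of the '4' actual marginal.
F1 score = 2·TP/(2·TP+FP+FN).
4: TP=25, FP=3+0+6+7=16, FN=7+6+2+5=20 → 50/86 = 0.5814

0.581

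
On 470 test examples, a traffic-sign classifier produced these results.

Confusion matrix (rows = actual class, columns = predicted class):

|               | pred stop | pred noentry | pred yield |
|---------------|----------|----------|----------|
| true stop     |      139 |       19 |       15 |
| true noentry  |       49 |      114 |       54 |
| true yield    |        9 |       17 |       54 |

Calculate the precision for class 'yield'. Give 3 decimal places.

0.439

precision = TP/(TP+FP).
yield: TP=54, FP=15+54=69 → 54/123 = 0.4390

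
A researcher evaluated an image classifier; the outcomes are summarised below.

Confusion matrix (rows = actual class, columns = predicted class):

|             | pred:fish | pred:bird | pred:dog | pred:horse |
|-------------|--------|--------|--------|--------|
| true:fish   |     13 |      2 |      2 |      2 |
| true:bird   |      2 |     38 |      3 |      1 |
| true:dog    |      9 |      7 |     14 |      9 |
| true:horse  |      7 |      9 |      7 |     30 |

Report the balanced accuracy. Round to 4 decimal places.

0.6182

Balanced accuracy = mean of per-class recall.
  fish: recall = 13/19 = 0.68421
  bird: recall = 38/44 = 0.86364
  dog: recall = 14/39 = 0.35897
  horse: recall = 30/53 = 0.56604
Mean = (0.68421 + 0.86364 + 0.35897 + 0.56604) / 4 = 0.6182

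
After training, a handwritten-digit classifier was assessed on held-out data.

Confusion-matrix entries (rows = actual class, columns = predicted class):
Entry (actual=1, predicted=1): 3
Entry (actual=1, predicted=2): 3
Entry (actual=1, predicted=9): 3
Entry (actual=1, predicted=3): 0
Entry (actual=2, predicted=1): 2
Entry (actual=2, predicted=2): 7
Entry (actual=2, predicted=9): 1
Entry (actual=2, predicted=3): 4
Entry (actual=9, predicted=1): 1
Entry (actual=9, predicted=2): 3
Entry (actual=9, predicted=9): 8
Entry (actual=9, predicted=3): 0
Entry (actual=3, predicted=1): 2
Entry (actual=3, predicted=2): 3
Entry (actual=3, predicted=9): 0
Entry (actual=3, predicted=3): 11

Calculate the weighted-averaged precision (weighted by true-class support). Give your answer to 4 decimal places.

Per-class precision (TP/(TP+FP)):
  1: TP=3, FP=2+1+2=5 → 3/8 = 0.37500
  2: TP=7, FP=3+3+3=9 → 7/16 = 0.43750
  9: TP=8, FP=3+1+0=4 → 8/12 = 0.66667
  3: TP=11, FP=0+4+0=4 → 11/15 = 0.73333
Weighted-precision = Σ (supportᵢ/N)·precisionᵢ with N=51: (9/51)·0.37500 + (14/51)·0.43750 + (12/51)·0.66667 + (16/51)·0.73333 = 0.5732

0.5732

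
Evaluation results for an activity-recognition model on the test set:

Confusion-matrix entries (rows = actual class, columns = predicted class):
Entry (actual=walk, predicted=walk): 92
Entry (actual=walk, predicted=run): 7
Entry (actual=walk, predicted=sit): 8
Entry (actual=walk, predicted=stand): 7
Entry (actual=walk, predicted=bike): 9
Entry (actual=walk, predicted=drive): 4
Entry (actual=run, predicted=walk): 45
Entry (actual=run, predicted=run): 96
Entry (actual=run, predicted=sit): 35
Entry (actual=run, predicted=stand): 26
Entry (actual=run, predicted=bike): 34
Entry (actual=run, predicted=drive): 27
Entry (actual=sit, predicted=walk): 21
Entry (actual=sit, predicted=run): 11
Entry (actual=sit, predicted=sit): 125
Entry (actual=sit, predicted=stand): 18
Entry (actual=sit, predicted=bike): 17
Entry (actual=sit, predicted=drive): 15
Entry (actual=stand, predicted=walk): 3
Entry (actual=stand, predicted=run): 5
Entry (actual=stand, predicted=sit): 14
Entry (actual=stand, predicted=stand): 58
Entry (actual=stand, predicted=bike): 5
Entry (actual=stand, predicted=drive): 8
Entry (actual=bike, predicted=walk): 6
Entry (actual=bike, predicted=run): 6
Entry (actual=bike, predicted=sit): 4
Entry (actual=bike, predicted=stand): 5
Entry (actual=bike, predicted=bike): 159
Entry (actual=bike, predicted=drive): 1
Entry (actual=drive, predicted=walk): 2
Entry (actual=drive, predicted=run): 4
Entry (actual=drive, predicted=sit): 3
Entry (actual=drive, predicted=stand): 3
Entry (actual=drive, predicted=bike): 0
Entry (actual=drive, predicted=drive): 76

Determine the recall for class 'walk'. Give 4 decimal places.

0.7244

One-vs-rest for 'walk': TP = diagonal; FP = other classes predicted 'walk'; FN = 'walk' predicted as other.
recall = TP/(TP+FN).
walk: TP=92, FN=7+8+7+9+4=35 → 92/127 = 0.72441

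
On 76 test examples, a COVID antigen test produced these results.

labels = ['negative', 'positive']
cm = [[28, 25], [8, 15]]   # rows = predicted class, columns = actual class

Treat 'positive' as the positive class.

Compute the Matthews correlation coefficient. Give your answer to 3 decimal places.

0.166

MCC = (TP·TN − FP·FN) / √((TP+FP)(TP+FN)(TN+FP)(TN+FN))
Numerator = 15·28 − 8·25 = 220
Denominator = √(23·40·36·53) = √1755360 = 1324.9000
MCC = 220 / 1324.9000 = 0.166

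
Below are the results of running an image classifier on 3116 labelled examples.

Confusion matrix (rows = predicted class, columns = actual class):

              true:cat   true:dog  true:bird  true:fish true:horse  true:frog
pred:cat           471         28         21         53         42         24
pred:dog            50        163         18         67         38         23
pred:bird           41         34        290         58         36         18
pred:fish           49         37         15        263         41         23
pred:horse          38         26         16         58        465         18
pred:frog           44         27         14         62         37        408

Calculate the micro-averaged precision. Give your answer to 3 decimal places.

Micro-averaging pools counts across classes: ΣTP=2060, ΣFP=1056, ΣFN=1056.
Micro-precision = TP/(TP+FP) on pooled counts = 0.661 (equals overall accuracy in single-label multiclass).

0.661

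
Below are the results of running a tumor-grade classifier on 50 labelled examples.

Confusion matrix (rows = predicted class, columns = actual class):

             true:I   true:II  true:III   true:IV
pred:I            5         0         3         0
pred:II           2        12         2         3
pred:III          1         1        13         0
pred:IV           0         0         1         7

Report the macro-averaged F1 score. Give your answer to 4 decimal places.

0.7294

Per-class F1 score (2·TP/(2·TP+FP+FN)):
  I: TP=5, FP=0+3+0=3, FN=2+1+0=3 → 10/16 = 0.62500
  II: TP=12, FP=2+2+3=7, FN=0+1+0=1 → 24/32 = 0.75000
  III: TP=13, FP=1+1+0=2, FN=3+2+1=6 → 26/34 = 0.76471
  IV: TP=7, FP=0+0+1=1, FN=0+3+0=3 → 14/18 = 0.77778
Macro-F1 score = mean = (0.62500 + 0.75000 + 0.76471 + 0.77778) / 4 = 0.7294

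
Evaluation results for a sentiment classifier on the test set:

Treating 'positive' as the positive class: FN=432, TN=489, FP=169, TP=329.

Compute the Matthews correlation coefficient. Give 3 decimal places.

MCC = (TP·TN − FP·FN) / √((TP+FP)(TP+FN)(TN+FP)(TN+FN))
Numerator = 329·489 − 169·432 = 87873
Denominator = √(498·761·658·921) = √229667489604 = 479236.3609
MCC = 87873 / 479236.3609 = 0.183

0.183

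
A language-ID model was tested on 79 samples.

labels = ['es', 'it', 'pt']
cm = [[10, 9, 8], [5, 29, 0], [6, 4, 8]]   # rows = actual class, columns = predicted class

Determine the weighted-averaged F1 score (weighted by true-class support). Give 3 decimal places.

0.578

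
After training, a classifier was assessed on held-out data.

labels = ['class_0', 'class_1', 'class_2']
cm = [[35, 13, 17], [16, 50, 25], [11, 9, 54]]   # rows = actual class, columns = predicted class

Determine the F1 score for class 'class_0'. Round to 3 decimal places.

Take TP from the diagonal, FP from the rest of the 'class_0' prediction marginal, FN from the rest of the 'class_0' actual marginal.
F1 score = 2·TP/(2·TP+FP+FN).
class_0: TP=35, FP=16+11=27, FN=13+17=30 → 70/127 = 0.5512

0.551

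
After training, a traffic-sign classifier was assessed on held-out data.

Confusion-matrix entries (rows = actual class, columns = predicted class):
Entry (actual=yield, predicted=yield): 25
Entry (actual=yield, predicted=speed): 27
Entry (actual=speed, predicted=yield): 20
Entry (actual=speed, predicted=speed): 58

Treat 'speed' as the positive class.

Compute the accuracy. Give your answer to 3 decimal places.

0.638

Accuracy = (TP+TN)/N = (58+25)/130 = 0.638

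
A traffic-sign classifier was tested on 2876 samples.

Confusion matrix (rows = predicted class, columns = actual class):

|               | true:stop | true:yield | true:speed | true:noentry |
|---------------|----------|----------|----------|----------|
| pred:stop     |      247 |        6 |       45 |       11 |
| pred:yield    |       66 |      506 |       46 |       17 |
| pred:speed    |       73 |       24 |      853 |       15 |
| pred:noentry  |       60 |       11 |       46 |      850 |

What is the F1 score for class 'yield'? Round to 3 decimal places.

F1 score = 2·TP/(2·TP+FP+FN).
yield: TP=506, FP=66+46+17=129, FN=6+24+11=41 → 1012/1182 = 0.8562

0.856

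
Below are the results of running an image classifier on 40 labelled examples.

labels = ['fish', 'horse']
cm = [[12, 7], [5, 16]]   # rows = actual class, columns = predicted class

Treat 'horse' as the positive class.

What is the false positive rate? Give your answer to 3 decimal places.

FPR = FP/(FP+TN) = 7/(7+12) = 0.368

0.368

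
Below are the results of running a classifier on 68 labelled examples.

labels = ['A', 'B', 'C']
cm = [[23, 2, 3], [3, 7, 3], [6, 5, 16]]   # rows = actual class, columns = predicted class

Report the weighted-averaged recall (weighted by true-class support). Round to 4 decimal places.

0.6765

Per-class recall (TP/(TP+FN)):
  A: TP=23, FN=2+3=5 → 23/28 = 0.82143
  B: TP=7, FN=3+3=6 → 7/13 = 0.53846
  C: TP=16, FN=6+5=11 → 16/27 = 0.59259
Weighted-recall = Σ (supportᵢ/N)·recallᵢ with N=68: (28/68)·0.82143 + (13/68)·0.53846 + (27/68)·0.59259 = 0.6765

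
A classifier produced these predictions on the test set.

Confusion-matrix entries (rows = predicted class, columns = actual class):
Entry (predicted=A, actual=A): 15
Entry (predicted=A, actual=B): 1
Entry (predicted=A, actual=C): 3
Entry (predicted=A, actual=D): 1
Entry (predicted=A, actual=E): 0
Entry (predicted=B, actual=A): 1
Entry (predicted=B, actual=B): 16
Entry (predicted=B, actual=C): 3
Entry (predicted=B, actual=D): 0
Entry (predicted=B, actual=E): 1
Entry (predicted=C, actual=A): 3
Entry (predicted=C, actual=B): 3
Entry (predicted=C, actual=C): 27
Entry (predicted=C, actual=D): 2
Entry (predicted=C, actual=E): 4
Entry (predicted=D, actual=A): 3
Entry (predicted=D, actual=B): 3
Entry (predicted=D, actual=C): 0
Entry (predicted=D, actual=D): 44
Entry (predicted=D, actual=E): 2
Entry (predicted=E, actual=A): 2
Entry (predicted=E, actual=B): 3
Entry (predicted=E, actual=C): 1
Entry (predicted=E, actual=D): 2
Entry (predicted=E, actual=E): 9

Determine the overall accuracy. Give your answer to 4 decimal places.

0.7450

Accuracy = trace / total = (15+16+27+44+9=111) / 149 = 111/149 = 0.7450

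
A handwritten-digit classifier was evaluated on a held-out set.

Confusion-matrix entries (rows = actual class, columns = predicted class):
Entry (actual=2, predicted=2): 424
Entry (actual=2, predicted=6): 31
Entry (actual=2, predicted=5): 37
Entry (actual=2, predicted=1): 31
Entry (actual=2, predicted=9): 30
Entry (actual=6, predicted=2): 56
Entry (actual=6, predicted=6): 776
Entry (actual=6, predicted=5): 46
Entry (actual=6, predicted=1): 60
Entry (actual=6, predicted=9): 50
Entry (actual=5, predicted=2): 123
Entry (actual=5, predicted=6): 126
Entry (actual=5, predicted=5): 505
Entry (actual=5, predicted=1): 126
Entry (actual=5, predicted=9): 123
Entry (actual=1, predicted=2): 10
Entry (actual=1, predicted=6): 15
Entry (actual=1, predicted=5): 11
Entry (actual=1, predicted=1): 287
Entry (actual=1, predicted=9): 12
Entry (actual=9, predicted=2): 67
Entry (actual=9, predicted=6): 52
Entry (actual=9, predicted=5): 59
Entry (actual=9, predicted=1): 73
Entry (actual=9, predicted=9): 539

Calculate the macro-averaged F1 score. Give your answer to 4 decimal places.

Per-class F1 score (2·TP/(2·TP+FP+FN)):
  2: TP=424, FP=56+123+10+67=256, FN=31+37+31+30=129 → 848/1233 = 0.68775
  6: TP=776, FP=31+126+15+52=224, FN=56+46+60+50=212 → 1552/1988 = 0.78068
  5: TP=505, FP=37+46+11+59=153, FN=123+126+126+123=498 → 1010/1661 = 0.60807
  1: TP=287, FP=31+60+126+73=290, FN=10+15+11+12=48 → 574/912 = 0.62939
  9: TP=539, FP=30+50+123+12=215, FN=67+52+59+73=251 → 1078/1544 = 0.69819
Macro-F1 score = mean = (0.68775 + 0.78068 + 0.60807 + 0.62939 + 0.69819) / 5 = 0.6808

0.6808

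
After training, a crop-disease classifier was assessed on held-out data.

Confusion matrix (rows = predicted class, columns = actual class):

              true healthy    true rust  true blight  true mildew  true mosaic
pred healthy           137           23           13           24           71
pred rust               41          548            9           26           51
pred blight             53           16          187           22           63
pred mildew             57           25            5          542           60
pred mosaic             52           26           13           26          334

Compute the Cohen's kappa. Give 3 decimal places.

0.642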